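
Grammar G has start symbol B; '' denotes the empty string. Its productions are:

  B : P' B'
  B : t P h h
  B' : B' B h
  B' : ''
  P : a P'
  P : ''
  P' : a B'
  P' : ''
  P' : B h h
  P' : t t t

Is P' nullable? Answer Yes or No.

P' has an ''-production, so P' ⇒ ''.

Yes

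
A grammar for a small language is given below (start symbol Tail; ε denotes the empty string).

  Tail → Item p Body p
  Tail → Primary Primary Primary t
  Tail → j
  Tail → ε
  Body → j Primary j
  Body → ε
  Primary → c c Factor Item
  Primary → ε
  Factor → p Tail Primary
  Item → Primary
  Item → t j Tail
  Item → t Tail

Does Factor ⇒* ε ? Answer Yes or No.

No

Nullable nonterminals: Body, Item, Primary, Tail.
No production of Factor has an RHS whose symbols are all nullable, so Factor is not nullable.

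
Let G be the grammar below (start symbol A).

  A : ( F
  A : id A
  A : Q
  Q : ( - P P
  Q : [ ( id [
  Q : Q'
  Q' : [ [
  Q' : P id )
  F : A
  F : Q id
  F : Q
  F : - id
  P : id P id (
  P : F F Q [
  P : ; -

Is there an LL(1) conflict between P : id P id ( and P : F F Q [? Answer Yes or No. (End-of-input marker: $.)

FIRST(id P id () = { id } and FIRST(F F Q [) = { (, -, ;, [, id }.
Both contain id, so the two alternatives are not disjoint — LL(1) conflict.

Yes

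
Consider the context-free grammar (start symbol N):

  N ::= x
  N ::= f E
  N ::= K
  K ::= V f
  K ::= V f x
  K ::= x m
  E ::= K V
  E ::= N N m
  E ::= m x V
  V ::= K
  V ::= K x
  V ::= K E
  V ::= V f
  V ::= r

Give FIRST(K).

{ r, x }

From K ::= V f: add FIRST(V) = { r, x }.
From K ::= V f x: add FIRST(V) = { r, x }.
K ::= x m contributes {x}.
Union: FIRST(K) = { r, x }.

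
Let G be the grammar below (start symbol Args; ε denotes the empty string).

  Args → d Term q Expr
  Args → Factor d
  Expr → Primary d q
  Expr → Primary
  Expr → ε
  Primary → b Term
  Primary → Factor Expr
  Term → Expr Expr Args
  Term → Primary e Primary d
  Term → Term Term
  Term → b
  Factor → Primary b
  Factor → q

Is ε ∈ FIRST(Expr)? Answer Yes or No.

Yes

Expr has an ε-production, so Expr ⇒ ε.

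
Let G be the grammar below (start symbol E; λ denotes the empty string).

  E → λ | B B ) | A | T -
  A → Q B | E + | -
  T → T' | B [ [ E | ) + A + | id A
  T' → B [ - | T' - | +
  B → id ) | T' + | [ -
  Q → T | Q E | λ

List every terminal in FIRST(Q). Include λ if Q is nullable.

{ ), +, -, [, id, λ }

From Q → T: add FIRST(T) = { ), +, [, id }.
From Q → Q E: Q, E nullable, take FIRST(Q) ∪ FIRST(E) = { ), +, -, [, id }; also λ since the whole RHS is nullable.
Q → λ contributes λ.
Union: FIRST(Q) = { ), +, -, [, id, λ }.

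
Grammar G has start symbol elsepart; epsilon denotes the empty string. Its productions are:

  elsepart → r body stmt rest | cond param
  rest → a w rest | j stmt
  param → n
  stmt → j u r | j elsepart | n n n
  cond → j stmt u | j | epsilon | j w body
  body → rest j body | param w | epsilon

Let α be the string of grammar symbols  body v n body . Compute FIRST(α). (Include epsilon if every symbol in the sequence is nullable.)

{ a, j, n, v }

Add FIRST(body)\{epsilon} = { a, j, n }; body is nullable, continue.
v is a terminal; add {v} and stop.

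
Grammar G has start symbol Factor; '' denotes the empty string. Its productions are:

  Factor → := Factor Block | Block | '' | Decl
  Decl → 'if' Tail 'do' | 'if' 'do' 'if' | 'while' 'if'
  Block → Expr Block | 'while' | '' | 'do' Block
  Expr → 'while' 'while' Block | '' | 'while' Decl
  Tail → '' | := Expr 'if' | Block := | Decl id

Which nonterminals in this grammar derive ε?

Directly nullable (have an ''-production): Factor, Block, Expr, Tail.
No other nonterminal has a production whose RHS symbols are all nullable.

{ Block, Expr, Factor, Tail }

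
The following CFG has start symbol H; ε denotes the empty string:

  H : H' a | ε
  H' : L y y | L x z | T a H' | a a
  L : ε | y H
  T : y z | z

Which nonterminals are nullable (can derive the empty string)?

{ H, L }

Directly nullable (have an ε-production): H, L.
No other nonterminal has a production whose RHS symbols are all nullable.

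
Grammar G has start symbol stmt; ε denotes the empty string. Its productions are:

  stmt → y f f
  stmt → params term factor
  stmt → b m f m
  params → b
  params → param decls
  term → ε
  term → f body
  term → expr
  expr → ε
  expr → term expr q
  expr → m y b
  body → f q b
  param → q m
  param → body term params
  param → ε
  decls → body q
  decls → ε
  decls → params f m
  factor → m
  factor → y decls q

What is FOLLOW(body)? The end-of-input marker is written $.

In term → f body: body is at the end, add FOLLOW(term) = { b, f, m, q, y }.
In param → body term params: add FIRST(term params)\{ε} = { b, f, m, q }.
  Since term params is nullable, also add FOLLOW(param) = { b, f, m, q, y }.
In decls → body q: add FIRST(q) = { q }.
Union: FOLLOW(body) = { b, f, m, q, y }.

{ b, f, m, q, y }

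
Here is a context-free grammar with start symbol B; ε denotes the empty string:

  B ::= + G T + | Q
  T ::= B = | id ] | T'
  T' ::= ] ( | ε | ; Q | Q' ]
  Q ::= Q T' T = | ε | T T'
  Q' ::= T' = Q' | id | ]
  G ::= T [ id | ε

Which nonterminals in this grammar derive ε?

Directly nullable (have an ε-production): T', Q, G.
B ::= Q with every symbol nullable, so B is nullable.
T ::= T' with every symbol nullable, so T is nullable.
No other nonterminal has a production whose RHS symbols are all nullable.

{ B, G, Q, T, T' }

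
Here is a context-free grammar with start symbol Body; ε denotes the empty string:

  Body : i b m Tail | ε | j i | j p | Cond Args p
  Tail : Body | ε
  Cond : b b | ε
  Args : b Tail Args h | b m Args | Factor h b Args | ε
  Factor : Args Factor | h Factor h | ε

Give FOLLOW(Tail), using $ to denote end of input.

{ $, b, h }

In Body : i b m Tail: Tail is at the end, add FOLLOW(Body) = { $, b, h }.
In Args : b Tail Args h: add FIRST(Args h) = { b, h }.
Union: FOLLOW(Tail) = { $, b, h }.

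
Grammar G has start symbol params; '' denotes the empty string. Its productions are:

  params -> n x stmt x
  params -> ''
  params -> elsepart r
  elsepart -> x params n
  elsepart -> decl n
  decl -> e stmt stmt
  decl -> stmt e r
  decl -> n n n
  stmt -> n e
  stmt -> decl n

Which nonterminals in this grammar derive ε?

{ params }

Directly nullable (have an ''-production): params.
No other nonterminal has a production whose RHS symbols are all nullable.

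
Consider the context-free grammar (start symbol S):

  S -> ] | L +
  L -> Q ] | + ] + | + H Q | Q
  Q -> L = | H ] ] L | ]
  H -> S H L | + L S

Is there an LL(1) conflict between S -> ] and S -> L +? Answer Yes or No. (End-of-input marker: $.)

FIRST(]) = { ] } and FIRST(L +) = { +, ] }.
Both contain ], so the two alternatives are not disjoint — LL(1) conflict.

Yes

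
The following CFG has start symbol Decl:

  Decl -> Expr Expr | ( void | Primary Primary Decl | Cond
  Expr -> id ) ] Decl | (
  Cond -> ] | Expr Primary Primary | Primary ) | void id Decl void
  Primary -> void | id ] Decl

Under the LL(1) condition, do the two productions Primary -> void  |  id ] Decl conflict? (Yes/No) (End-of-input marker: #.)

No

FIRST(void) = { void } and FIRST(id ] Decl) = { id }.
The FIRST sets are disjoint and neither alternative is nullable — no conflict.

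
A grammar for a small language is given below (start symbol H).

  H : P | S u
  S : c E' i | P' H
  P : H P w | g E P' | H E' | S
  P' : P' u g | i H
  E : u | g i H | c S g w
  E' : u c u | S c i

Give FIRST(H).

{ c, g, i }

From H : P: add FIRST(P) = { c, g, i }.
From H : S u: add FIRST(S) = { c, i }.
Union: FIRST(H) = { c, g, i }.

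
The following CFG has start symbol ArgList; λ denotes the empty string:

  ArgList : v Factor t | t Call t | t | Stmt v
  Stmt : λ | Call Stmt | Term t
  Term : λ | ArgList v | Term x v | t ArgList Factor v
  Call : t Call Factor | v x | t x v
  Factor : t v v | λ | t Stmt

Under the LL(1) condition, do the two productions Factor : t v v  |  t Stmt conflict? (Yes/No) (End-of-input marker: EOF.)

Yes

FIRST(t v v) = { t } and FIRST(t Stmt) = { t }.
Both contain t, so the two alternatives are not disjoint — LL(1) conflict.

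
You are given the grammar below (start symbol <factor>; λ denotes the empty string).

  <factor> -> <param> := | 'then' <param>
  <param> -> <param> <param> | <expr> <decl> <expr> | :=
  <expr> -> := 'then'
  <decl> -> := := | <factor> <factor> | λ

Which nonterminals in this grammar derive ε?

Directly nullable (have an λ-production): <decl>.
No other nonterminal has a production whose RHS symbols are all nullable.

{ <decl> }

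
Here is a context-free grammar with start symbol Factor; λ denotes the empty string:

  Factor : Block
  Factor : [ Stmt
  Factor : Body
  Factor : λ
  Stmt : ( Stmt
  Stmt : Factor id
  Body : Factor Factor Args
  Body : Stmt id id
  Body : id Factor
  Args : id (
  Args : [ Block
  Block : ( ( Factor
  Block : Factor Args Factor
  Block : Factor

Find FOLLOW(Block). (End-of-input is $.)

{ $, (, [, id }

In Factor : Block: Block is at the end, add FOLLOW(Factor) = { $, (, [, id }.
In Args : [ Block: Block is at the end, add FOLLOW(Args) = { $, (, [, id }.
Union: FOLLOW(Block) = { $, (, [, id }.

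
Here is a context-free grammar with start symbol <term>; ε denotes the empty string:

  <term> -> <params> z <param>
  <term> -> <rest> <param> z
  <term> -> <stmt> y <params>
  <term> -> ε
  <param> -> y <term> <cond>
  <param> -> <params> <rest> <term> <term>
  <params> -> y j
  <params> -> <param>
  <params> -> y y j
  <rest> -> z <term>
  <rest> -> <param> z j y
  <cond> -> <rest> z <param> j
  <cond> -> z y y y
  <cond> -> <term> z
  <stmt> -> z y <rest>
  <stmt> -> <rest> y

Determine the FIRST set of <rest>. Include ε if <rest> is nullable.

<rest> -> z <term> contributes {z}.
From <rest> -> <param> z j y: add FIRST(<param>) = { y }.
Union: FIRST(<rest>) = { y, z }.

{ y, z }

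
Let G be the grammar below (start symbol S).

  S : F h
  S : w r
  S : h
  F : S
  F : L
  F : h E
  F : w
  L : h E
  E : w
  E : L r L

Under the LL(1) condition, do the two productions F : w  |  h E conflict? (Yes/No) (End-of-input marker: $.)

No

FIRST(w) = { w } and FIRST(h E) = { h }.
The FIRST sets are disjoint and neither alternative is nullable — no conflict.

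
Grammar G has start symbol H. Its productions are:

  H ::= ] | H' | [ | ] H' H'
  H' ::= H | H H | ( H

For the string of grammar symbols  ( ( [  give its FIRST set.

( is a terminal; add {(} and stop.

{ ( }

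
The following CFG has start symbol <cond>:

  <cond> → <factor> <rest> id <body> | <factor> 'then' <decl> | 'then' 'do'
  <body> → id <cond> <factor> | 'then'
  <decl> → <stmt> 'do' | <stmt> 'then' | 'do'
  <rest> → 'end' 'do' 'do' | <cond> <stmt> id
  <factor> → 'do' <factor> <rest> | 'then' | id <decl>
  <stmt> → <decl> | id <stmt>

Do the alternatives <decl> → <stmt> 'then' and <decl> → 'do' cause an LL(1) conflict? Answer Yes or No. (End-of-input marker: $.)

FIRST(<stmt> 'then') = { 'do', id } and FIRST('do') = { 'do' }.
Both contain 'do', so the two alternatives are not disjoint — LL(1) conflict.

Yes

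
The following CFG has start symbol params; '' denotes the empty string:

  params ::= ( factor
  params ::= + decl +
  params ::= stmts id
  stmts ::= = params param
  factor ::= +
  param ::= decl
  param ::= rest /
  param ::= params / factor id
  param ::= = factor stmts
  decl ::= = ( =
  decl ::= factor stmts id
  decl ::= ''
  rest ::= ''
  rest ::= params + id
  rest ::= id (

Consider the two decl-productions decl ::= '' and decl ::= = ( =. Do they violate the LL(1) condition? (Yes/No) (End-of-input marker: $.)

No

FIRST('') = { '' } and FIRST(= ( =) = { = }.
The first is nullable but FOLLOW(decl) = { +, id } is disjoint from FIRST of the second.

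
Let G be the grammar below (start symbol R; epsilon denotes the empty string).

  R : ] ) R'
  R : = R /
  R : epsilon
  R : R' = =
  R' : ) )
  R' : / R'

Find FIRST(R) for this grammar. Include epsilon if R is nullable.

{ ), /, =, ], epsilon }

R : ] ) R' contributes {]}.
R : = R / contributes {=}.
R : epsilon contributes epsilon.
From R : R' = =: add FIRST(R') = { ), / }.
Union: FIRST(R) = { ), /, =, ], epsilon }.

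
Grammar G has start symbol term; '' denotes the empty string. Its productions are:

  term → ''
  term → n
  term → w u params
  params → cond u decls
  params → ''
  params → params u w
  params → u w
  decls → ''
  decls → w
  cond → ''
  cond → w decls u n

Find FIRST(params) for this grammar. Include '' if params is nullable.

{ u, w, '' }

From params → cond u decls: cond nullable, take FIRST(cond) ∪ {u} = { u, w }.
params → '' contributes ''.
From params → params u w: params nullable, take FIRST(params) ∪ {u} = { u, w }.
params → u w contributes {u}.
Union: FIRST(params) = { u, w, '' }.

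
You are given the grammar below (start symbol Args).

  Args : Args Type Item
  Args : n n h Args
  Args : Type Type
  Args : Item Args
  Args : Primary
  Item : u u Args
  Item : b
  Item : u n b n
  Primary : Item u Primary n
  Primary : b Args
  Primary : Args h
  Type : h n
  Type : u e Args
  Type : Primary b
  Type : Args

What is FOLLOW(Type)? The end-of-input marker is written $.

In Args : Args Type Item: add FIRST(Item) = { b, u }.
In Args : Type Type: add FIRST(Type) = { b, h, n, u }.
In Args : Type Type: Type is at the end, add FOLLOW(Args) = { $, b, h, n, u }.
Union: FOLLOW(Type) = { $, b, h, n, u }.

{ $, b, h, n, u }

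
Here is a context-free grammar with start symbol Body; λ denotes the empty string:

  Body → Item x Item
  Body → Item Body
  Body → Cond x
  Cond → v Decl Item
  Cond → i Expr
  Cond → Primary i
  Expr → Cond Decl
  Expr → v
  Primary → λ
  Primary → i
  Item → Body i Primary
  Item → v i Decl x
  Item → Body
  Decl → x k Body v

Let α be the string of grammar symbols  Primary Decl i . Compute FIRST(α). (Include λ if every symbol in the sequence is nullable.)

{ i, x }

Add FIRST(Primary)\{λ} = { i }; Primary is nullable, continue.
Add FIRST(Decl) = { x }; Decl is not nullable, stop.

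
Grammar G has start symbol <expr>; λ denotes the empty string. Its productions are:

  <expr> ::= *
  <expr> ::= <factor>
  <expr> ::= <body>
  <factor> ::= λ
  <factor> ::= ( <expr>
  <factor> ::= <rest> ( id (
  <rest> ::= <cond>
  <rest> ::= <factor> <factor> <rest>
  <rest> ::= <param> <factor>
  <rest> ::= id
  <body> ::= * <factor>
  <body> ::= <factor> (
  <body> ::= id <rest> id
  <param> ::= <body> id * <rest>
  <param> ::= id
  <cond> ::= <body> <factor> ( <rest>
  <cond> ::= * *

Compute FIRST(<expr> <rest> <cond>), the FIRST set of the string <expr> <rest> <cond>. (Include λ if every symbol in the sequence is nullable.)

{ (, *, id }

Add FIRST(<expr>)\{λ} = { (, *, id }; <expr> is nullable, continue.
Add FIRST(<rest>) = { (, *, id }; <rest> is not nullable, stop.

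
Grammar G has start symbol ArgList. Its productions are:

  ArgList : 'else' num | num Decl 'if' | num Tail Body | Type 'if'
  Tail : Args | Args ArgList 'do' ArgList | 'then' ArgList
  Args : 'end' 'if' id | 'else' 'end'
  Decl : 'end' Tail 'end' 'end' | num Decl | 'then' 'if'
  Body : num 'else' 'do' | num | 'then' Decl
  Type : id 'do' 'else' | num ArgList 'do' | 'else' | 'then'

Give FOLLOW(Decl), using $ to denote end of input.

In ArgList : num Decl 'if': add FIRST('if') = { 'if' }.
In Decl : num Decl: Decl is at the end, add FOLLOW(Decl) = { $, 'do', 'end', 'if', 'then', num }.
In Body : 'then' Decl: Decl is at the end, add FOLLOW(Body) = { $, 'do', 'end', 'then', num }.
Union: FOLLOW(Decl) = { $, 'do', 'end', 'if', 'then', num }.

{ $, 'do', 'end', 'if', 'then', num }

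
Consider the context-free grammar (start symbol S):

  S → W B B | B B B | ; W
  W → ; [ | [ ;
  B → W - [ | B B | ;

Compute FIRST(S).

From S → W B B: add FIRST(W) = { ;, [ }.
From S → B B B: add FIRST(B) = { ;, [ }.
S → ; W contributes {;}.
Union: FIRST(S) = { ;, [ }.

{ ;, [ }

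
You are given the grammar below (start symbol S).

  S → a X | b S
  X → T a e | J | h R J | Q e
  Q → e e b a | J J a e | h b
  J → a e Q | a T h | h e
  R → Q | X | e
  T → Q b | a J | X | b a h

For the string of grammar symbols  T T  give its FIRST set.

{ a, b, e, h }

Add FIRST(T) = { a, b, e, h }; T is not nullable, stop.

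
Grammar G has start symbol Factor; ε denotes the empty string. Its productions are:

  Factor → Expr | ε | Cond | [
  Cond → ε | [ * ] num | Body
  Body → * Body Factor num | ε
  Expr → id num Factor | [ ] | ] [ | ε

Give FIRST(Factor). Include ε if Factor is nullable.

{ *, [, ], id, ε }

From Factor → Expr: add FIRST(Expr) = { [, ], id, ε } (including ε since Expr is nullable).
Factor → ε contributes ε.
From Factor → Cond: add FIRST(Cond) = { *, [, ε } (including ε since Cond is nullable).
Factor → [ contributes {[}.
Union: FIRST(Factor) = { *, [, ], id, ε }.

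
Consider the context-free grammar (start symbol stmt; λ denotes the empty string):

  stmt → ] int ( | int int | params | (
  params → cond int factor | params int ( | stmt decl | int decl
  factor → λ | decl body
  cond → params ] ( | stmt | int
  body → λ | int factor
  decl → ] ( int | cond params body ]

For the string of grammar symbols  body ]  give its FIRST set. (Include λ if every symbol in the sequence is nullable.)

{ ], int }

Add FIRST(body)\{λ} = { int }; body is nullable, continue.
] is a terminal; add {]} and stop.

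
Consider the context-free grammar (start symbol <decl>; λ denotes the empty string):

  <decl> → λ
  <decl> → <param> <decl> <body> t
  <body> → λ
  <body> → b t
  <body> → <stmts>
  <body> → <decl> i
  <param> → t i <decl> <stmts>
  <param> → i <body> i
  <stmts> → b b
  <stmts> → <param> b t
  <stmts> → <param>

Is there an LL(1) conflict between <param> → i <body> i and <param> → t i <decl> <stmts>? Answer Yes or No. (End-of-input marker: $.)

No

FIRST(i <body> i) = { i } and FIRST(t i <decl> <stmts>) = { t }.
The FIRST sets are disjoint and neither alternative is nullable — no conflict.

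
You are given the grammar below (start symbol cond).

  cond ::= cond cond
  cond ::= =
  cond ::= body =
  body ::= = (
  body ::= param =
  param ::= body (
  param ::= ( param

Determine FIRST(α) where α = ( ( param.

{ ( }

( is a terminal; add {(} and stop.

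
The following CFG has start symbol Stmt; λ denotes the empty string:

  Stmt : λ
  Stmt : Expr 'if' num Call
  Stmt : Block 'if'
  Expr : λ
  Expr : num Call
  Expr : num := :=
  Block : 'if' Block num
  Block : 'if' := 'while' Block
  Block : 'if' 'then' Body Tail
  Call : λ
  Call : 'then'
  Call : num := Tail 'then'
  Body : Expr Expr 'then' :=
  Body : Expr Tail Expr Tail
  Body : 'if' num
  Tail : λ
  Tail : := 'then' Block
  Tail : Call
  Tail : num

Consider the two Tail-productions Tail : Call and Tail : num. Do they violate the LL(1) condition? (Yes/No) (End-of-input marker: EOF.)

FIRST(Call) = { 'then', num, λ } and FIRST(num) = { num }.
Both contain num, so the two alternatives are not disjoint — LL(1) conflict.

Yes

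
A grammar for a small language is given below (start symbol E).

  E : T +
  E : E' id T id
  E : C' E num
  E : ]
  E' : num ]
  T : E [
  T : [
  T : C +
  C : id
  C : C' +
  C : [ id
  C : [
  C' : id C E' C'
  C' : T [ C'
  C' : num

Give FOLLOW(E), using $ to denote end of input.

E is the start symbol, so $ ∈ FOLLOW(E).
In E : C' E num: add FIRST(num) = { num }.
In T : E [: add FIRST([) = { [ }.
Union: FOLLOW(E) = { $, [, num }.

{ $, [, num }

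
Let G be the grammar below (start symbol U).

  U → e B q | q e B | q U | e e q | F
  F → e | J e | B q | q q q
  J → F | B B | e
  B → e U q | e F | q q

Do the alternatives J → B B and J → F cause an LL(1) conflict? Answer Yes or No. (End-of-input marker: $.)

Yes

FIRST(B B) = { e, q } and FIRST(F) = { e, q }.
Both contain e, so the two alternatives are not disjoint — LL(1) conflict.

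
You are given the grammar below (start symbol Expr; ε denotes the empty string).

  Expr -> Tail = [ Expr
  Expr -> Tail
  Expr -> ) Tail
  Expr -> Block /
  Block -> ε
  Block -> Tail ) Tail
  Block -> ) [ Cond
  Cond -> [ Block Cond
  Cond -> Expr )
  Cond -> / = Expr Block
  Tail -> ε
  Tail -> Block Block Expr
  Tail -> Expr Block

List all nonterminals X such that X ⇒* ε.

Directly nullable (have an ε-production): Block, Tail.
Expr -> Tail with every symbol nullable, so Expr is nullable.
No other nonterminal has a production whose RHS symbols are all nullable.

{ Block, Expr, Tail }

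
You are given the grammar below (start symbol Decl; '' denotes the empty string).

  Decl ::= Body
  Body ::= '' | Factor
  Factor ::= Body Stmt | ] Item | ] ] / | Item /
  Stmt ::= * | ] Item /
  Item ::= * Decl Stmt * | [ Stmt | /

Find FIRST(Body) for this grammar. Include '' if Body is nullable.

Body ::= '' contributes ''.
From Body ::= Factor: add FIRST(Factor) = { *, /, [, ] }.
Union: FIRST(Body) = { *, /, [, ], '' }.

{ *, /, [, ], '' }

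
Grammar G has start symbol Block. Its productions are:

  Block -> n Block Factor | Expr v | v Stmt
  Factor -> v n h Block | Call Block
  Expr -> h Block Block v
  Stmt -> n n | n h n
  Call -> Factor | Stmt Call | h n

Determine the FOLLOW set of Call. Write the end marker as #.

{ h, n, v }

In Factor -> Call Block: add FIRST(Block) = { h, n, v }.
In Call -> Stmt Call: Call is at the end, add FOLLOW(Call) = { h, n, v }.
Union: FOLLOW(Call) = { h, n, v }.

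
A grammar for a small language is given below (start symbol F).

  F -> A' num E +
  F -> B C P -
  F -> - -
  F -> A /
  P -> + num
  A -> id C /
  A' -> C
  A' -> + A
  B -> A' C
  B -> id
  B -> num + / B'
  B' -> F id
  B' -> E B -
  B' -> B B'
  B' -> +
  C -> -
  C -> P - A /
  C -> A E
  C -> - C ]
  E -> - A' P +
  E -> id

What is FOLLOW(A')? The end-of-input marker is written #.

In F -> A' num E +: add FIRST(num E +) = { num }.
In B -> A' C: add FIRST(C) = { +, -, id }.
In E -> - A' P +: add FIRST(P +) = { + }.
Union: FOLLOW(A') = { +, -, id, num }.

{ +, -, id, num }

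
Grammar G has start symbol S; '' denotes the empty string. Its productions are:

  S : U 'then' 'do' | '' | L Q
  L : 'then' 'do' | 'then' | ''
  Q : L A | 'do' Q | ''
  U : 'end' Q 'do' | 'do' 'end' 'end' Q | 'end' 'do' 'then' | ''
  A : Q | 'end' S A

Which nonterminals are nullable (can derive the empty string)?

{ A, L, Q, S, U }

Directly nullable (have an ''-production): S, L, Q, U.
A : Q with every symbol nullable, so A is nullable.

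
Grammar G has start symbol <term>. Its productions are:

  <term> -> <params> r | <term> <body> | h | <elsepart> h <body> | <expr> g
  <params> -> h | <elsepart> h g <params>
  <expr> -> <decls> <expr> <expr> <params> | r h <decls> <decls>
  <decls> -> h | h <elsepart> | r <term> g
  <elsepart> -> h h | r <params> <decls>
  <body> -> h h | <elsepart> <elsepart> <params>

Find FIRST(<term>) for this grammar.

From <term> -> <params> r: add FIRST(<params>) = { h, r }.
From <term> -> <term> <body>: add FIRST(<term>) = { h, r }.
<term> -> h contributes {h}.
From <term> -> <elsepart> h <body>: add FIRST(<elsepart>) = { h, r }.
From <term> -> <expr> g: add FIRST(<expr>) = { h, r }.
Union: FIRST(<term>) = { h, r }.

{ h, r }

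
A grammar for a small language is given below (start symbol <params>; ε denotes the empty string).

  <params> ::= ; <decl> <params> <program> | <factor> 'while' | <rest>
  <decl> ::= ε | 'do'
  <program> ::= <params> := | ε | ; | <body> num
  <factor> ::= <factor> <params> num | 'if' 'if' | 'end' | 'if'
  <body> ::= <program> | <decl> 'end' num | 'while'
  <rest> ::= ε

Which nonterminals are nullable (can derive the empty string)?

Directly nullable (have an ε-production): <decl>, <program>, <rest>.
<body> ::= <program> with every symbol nullable, so <body> is nullable.
<params> ::= <rest> with every symbol nullable, so <params> is nullable.
No other nonterminal has a production whose RHS symbols are all nullable.

{ <body>, <decl>, <params>, <program>, <rest> }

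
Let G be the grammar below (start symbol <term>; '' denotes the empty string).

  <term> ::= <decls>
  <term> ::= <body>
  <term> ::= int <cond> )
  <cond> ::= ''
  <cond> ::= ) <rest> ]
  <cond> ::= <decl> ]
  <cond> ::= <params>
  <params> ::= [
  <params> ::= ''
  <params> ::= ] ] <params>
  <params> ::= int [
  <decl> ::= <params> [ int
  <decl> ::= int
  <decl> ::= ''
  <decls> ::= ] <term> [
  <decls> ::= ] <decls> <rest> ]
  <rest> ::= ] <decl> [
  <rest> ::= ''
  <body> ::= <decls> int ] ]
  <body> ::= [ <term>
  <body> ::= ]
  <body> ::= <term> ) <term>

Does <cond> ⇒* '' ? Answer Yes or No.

Yes

<cond> has an ''-production, so <cond> ⇒ ''.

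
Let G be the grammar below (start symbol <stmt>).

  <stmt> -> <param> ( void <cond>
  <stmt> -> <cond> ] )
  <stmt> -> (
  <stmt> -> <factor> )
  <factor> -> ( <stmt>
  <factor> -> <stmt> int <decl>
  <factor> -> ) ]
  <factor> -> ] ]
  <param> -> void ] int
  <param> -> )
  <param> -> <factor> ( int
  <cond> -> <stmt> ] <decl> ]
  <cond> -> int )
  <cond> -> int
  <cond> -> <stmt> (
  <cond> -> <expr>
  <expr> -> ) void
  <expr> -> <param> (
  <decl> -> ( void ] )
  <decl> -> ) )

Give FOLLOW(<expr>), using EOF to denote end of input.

In <cond> -> <expr>: <expr> is at the end, add FOLLOW(<cond>) = { EOF, (, ), ], int }.
Union: FOLLOW(<expr>) = { EOF, (, ), ], int }.

{ EOF, (, ), ], int }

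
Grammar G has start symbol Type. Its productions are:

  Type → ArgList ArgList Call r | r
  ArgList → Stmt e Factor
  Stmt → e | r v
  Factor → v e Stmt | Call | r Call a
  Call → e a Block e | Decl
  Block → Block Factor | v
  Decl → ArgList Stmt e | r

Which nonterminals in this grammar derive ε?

{ } (none)

No nonterminal has an empty production or an RHS whose symbols are all nullable.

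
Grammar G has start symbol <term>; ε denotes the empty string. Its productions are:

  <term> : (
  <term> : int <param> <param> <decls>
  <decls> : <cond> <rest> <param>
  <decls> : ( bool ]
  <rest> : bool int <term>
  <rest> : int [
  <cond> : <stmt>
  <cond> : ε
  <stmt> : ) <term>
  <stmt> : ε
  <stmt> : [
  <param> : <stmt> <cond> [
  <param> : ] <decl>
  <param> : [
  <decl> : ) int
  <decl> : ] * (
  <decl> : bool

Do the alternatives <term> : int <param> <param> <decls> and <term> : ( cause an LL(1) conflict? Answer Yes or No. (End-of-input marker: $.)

FIRST(int <param> <param> <decls>) = { int } and FIRST(() = { ( }.
The FIRST sets are disjoint and neither alternative is nullable — no conflict.

No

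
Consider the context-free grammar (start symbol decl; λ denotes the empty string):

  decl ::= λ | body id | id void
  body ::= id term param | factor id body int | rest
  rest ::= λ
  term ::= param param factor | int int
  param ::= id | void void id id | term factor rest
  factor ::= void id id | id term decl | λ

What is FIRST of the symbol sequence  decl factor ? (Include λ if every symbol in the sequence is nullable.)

Add FIRST(decl)\{λ} = { id, void }; decl is nullable, continue.
Add FIRST(factor)\{λ} = { id, void }; factor is nullable, continue.
Every symbol is nullable, so include λ.

{ id, void, λ }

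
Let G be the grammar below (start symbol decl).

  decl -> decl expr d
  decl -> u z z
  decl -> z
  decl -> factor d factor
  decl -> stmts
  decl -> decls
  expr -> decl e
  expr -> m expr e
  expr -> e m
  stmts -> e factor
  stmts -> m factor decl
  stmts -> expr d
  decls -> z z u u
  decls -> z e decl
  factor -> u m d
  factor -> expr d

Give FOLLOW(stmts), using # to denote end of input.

{ #, e, m, u, z }

In decl -> stmts: stmts is at the end, add FOLLOW(decl) = { #, e, m, u, z }.
Union: FOLLOW(stmts) = { #, e, m, u, z }.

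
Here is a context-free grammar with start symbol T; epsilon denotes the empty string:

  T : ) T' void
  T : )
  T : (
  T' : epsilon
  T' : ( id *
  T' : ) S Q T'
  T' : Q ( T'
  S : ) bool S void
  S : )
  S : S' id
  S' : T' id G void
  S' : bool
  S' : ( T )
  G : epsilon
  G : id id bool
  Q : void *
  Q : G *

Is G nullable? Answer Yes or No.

G has an epsilon-production, so G ⇒ epsilon.

Yes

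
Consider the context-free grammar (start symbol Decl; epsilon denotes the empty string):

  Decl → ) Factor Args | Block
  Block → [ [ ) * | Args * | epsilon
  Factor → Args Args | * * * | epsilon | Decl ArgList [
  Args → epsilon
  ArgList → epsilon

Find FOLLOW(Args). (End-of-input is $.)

{ $, *, [ }

In Decl → ) Factor Args: Args is at the end, add FOLLOW(Decl) = { $, [ }.
In Block → Args *: add FIRST(*) = { * }.
In Factor → Args Args: add FIRST(Args)\{epsilon} = {  }.
  Since Args is nullable, also add FOLLOW(Factor) = { $, [ }.
In Factor → Args Args: Args is at the end, add FOLLOW(Factor) = { $, [ }.
Union: FOLLOW(Args) = { $, *, [ }.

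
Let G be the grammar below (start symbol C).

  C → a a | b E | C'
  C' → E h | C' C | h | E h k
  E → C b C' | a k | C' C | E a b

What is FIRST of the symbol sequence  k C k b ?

k is a terminal; add {k} and stop.

{ k }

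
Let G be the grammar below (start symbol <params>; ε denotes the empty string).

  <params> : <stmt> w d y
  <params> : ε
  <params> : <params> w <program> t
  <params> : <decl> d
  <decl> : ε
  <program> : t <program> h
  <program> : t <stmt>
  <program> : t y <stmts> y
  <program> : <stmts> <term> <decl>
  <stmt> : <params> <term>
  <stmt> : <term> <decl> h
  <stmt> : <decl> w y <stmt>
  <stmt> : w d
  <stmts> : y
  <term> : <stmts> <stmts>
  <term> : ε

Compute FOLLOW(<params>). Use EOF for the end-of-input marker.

{ EOF, h, t, w, y }

<params> is the start symbol, so EOF ∈ FOLLOW(<params>).
In <params> : <params> w <program> t: add FIRST(w <program> t) = { w }.
In <stmt> : <params> <term>: add FIRST(<term>)\{ε} = { y }.
  Since <term> is nullable, also add FOLLOW(<stmt>) = { h, t, w }.
Union: FOLLOW(<params>) = { EOF, h, t, w, y }.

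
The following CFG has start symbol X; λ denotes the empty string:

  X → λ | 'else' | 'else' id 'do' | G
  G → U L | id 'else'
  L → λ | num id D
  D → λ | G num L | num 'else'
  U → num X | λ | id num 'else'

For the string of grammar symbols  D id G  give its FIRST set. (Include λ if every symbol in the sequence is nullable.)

{ id, num }

Add FIRST(D)\{λ} = { id, num }; D is nullable, continue.
id is a terminal; add {id} and stop.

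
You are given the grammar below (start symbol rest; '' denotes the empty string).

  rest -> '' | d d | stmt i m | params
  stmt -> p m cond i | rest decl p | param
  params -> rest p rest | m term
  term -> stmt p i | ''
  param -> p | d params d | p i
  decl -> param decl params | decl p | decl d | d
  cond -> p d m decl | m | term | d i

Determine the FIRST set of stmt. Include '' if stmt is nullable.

stmt -> p m cond i contributes {p}.
From stmt -> rest decl p: rest nullable, take FIRST(rest) ∪ FIRST(decl) = { d, m, p }.
From stmt -> param: add FIRST(param) = { d, p }.
Union: FIRST(stmt) = { d, m, p }.

{ d, m, p }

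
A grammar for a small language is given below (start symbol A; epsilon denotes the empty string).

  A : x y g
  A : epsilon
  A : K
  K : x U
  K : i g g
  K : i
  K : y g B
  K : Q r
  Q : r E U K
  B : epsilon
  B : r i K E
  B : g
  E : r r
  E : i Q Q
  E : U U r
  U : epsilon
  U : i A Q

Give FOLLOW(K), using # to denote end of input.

{ #, i, r, x, y }

In A : K: K is at the end, add FOLLOW(A) = { #, r }.
In Q : r E U K: K is at the end, add FOLLOW(Q) = { #, i, r, x, y }.
In B : r i K E: add FIRST(E) = { i, r }.
Union: FOLLOW(K) = { #, i, r, x, y }.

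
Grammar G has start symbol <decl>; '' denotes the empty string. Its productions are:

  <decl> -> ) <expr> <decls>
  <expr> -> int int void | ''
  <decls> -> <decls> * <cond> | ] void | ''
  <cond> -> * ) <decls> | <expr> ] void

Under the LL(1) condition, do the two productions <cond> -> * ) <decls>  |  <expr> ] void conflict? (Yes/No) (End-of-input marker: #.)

FIRST(* ) <decls>) = { * } and FIRST(<expr> ] void) = { ], int }.
The FIRST sets are disjoint and neither alternative is nullable — no conflict.

No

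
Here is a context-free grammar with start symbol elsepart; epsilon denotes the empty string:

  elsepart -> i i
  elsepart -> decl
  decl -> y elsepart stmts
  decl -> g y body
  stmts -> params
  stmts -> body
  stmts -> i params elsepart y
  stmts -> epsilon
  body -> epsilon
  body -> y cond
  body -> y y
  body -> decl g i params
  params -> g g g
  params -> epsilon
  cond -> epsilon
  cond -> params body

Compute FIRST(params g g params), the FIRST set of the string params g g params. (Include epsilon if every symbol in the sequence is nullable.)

Add FIRST(params)\{epsilon} = { g }; params is nullable, continue.
g is a terminal; add {g} and stop.

{ g }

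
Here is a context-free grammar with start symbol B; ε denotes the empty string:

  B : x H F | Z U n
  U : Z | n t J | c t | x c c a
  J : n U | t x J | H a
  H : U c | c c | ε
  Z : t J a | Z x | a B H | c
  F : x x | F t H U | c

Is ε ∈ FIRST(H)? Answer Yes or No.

H has an ε-production, so H ⇒ ε.

Yes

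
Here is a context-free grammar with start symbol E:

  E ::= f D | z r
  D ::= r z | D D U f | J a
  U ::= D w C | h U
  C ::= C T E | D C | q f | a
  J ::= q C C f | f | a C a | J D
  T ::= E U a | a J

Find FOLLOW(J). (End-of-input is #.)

{ a, f, q, r, z }

In D ::= J a: add FIRST(a) = { a }.
In J ::= J D: add FIRST(D) = { a, f, q, r }.
In T ::= a J: J is at the end, add FOLLOW(T) = { f, z }.
Union: FOLLOW(J) = { a, f, q, r, z }.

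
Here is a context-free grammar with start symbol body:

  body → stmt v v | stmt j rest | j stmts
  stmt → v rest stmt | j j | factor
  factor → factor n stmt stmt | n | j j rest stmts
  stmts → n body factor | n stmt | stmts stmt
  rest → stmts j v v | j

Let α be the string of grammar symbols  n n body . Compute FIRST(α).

{ n }

n is a terminal; add {n} and stop.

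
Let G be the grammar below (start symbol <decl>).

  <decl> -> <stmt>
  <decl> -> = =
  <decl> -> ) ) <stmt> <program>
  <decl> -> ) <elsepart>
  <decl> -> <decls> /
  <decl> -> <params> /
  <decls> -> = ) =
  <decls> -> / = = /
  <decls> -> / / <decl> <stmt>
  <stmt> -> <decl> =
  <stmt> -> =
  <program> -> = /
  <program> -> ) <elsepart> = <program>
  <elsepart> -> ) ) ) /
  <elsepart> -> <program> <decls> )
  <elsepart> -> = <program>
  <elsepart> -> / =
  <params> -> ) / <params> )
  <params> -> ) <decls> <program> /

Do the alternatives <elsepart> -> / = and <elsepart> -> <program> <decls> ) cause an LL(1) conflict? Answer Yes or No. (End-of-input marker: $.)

No

FIRST(/ =) = { / } and FIRST(<program> <decls> )) = { ), = }.
The FIRST sets are disjoint and neither alternative is nullable — no conflict.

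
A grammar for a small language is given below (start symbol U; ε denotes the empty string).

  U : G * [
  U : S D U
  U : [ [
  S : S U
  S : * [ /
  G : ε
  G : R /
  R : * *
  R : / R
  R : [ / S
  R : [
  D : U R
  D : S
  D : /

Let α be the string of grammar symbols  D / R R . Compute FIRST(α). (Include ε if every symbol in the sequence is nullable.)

{ *, /, [ }

Add FIRST(D) = { *, /, [ }; D is not nullable, stop.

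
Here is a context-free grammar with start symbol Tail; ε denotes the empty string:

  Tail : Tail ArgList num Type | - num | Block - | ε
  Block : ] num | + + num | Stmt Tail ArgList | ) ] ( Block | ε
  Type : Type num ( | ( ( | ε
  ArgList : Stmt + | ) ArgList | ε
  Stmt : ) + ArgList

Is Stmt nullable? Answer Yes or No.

Nullable nonterminals: ArgList, Block, Tail, Type.
No production of Stmt has an RHS whose symbols are all nullable, so Stmt is not nullable.

No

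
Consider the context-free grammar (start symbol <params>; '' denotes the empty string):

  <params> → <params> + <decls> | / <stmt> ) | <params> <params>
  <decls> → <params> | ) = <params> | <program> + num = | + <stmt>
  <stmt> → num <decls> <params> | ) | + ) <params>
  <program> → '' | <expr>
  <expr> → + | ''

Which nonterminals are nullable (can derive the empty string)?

{ <expr>, <program> }

Directly nullable (have an ''-production): <program>, <expr>.
No other nonterminal has a production whose RHS symbols are all nullable.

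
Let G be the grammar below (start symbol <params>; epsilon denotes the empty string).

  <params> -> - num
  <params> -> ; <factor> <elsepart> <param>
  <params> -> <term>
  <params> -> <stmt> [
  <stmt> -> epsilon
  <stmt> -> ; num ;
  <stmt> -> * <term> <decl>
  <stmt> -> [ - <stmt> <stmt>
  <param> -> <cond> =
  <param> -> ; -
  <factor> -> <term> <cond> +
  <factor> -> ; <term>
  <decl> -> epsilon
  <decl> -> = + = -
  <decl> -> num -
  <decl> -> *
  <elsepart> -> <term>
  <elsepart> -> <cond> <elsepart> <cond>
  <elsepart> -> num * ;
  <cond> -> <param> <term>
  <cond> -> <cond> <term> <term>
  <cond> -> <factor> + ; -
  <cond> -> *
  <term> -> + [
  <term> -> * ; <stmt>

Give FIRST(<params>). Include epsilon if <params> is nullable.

{ *, +, -, ;, [ }

<params> -> - num contributes {-}.
<params> -> ; <factor> <elsepart> <param> contributes {;}.
From <params> -> <term>: add FIRST(<term>) = { *, + }.
From <params> -> <stmt> [: <stmt> nullable, take FIRST(<stmt>) ∪ {[} = { *, ;, [ }.
Union: FIRST(<params>) = { *, +, -, ;, [ }.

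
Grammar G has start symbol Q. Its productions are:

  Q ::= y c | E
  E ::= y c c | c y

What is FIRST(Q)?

{ c, y }

Q ::= y c contributes {y}.
From Q ::= E: add FIRST(E) = { c, y }.
Union: FIRST(Q) = { c, y }.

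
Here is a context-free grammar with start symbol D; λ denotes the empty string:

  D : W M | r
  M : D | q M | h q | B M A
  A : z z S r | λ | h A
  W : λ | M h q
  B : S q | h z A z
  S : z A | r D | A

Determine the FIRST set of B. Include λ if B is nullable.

{ h, q, r, z }

From B : S q: S nullable, take FIRST(S) ∪ {q} = { h, q, r, z }.
B : h z A z contributes {h}.
Union: FIRST(B) = { h, q, r, z }.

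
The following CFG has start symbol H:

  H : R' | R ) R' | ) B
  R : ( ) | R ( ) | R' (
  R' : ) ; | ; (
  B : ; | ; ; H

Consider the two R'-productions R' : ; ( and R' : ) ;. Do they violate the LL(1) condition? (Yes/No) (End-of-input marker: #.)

No

FIRST(; () = { ; } and FIRST() ;) = { ) }.
The FIRST sets are disjoint and neither alternative is nullable — no conflict.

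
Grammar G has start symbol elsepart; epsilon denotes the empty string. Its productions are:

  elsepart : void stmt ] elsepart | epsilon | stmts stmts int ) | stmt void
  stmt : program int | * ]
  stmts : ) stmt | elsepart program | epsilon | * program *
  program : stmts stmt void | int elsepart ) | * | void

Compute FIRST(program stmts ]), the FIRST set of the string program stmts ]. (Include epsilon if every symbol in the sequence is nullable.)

{ ), *, int, void }

Add FIRST(program) = { ), *, int, void }; program is not nullable, stop.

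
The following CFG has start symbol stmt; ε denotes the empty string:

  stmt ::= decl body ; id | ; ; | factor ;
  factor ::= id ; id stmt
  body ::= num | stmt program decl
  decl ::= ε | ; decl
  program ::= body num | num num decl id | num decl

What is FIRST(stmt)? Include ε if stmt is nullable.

{ ;, id, num }

From stmt ::= decl body ; id: decl nullable, take FIRST(decl) ∪ FIRST(body) = { ;, id, num }.
stmt ::= ; ; contributes {;}.
From stmt ::= factor ;: add FIRST(factor) = { id }.
Union: FIRST(stmt) = { ;, id, num }.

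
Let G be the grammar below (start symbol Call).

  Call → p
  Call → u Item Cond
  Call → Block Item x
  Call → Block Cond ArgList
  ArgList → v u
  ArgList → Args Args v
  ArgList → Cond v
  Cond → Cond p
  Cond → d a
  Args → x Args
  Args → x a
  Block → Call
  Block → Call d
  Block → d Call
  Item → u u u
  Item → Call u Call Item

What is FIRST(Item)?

{ d, p, u }

Item → u u u contributes {u}.
From Item → Call u Call Item: add FIRST(Call) = { d, p, u }.
Union: FIRST(Item) = { d, p, u }.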